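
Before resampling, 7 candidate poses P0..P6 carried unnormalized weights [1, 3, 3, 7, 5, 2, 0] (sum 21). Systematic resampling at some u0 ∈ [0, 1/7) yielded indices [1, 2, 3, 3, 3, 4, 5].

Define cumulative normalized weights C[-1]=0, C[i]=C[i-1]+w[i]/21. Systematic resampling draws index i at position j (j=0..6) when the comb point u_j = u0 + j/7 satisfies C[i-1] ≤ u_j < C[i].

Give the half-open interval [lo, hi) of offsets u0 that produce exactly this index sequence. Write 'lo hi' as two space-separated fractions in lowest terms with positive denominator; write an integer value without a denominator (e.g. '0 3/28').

1/21 2/21

C = [1/21, 4/21, 1/3, 2/3, 19/21, 1, 1]
j=0 picked index 1: u0 ∈ [1/21, 4/21)
j=1 picked index 2: u0 ∈ [1/21, 4/21)
j=2 picked index 3: u0 ∈ [1/21, 8/21)
j=3 picked index 3: u0 ∈ [-2/21, 5/21)
j=4 picked index 3: u0 ∈ [-5/21, 2/21)
j=5 picked index 4: u0 ∈ [-1/21, 4/21)
j=6 picked index 5: u0 ∈ [1/21, 1/7)
intersection: [1/21, 2/21)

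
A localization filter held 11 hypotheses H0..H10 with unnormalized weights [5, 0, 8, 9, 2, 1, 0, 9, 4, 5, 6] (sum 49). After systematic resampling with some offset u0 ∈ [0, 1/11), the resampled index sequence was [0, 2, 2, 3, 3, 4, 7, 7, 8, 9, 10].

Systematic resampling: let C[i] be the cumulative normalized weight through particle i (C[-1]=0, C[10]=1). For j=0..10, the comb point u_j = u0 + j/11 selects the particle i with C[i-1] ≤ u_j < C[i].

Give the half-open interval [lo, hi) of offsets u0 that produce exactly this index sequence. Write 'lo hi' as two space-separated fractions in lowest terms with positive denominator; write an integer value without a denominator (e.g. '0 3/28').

C = [5/49, 5/49, 13/49, 22/49, 24/49, 25/49, 25/49, 34/49, 38/49, 43/49, 1]
j=0 picked index 0: u0 ∈ [0, 5/49)
j=1 picked index 2: u0 ∈ [6/539, 94/539)
j=2 picked index 2: u0 ∈ [-43/539, 45/539)
j=3 picked index 3: u0 ∈ [-4/539, 95/539)
j=4 picked index 3: u0 ∈ [-53/539, 46/539)
j=5 picked index 4: u0 ∈ [-3/539, 19/539)
j=6 picked index 7: u0 ∈ [-19/539, 80/539)
j=7 picked index 7: u0 ∈ [-68/539, 31/539)
j=8 picked index 8: u0 ∈ [-18/539, 26/539)
j=9 picked index 9: u0 ∈ [-23/539, 32/539)
j=10 picked index 10: u0 ∈ [-17/539, 1/11)
intersection: [6/539, 19/539)

6/539 19/539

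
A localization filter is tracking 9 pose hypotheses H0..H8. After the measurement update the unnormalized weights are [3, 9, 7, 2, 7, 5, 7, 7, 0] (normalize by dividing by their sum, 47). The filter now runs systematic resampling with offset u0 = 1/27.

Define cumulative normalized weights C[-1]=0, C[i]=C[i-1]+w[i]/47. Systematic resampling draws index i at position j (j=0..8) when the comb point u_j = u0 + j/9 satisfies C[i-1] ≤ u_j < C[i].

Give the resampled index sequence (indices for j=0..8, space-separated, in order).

C = [3/47, 12/47, 19/47, 21/47, 28/47, 33/47, 40/47, 1, 1]
j=0: u_0=1/27 ∈ [0, 3/47) → index 0
j=1: u_1=4/27 ∈ [3/47, 12/47) → index 1
j=2: u_2=7/27 ∈ [12/47, 19/47) → index 2
j=3: u_3=10/27 ∈ [12/47, 19/47) → index 2
j=4: u_4=13/27 ∈ [21/47, 28/47) → index 4
j=5: u_5=16/27 ∈ [21/47, 28/47) → index 4
j=6: u_6=19/27 ∈ [33/47, 40/47) → index 6
j=7: u_7=22/27 ∈ [33/47, 40/47) → index 6
j=8: u_8=25/27 ∈ [40/47, 1) → index 7

0 1 2 2 4 4 6 6 7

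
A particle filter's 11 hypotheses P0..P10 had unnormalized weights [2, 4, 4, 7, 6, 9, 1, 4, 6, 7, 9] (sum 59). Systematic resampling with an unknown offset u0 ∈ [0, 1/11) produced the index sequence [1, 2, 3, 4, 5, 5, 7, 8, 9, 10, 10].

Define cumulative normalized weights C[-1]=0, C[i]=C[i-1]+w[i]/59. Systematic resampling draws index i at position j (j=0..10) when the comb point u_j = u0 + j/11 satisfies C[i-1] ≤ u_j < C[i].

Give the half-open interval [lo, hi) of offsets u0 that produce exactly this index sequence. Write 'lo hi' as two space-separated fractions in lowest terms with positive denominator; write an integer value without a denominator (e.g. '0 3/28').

2/59 51/649

C = [2/59, 6/59, 10/59, 17/59, 23/59, 32/59, 33/59, 37/59, 43/59, 50/59, 1]
j=0 picked index 1: u0 ∈ [2/59, 6/59)
j=1 picked index 2: u0 ∈ [7/649, 51/649)
j=2 picked index 3: u0 ∈ [-8/649, 69/649)
j=3 picked index 4: u0 ∈ [10/649, 76/649)
j=4 picked index 5: u0 ∈ [17/649, 116/649)
j=5 picked index 5: u0 ∈ [-42/649, 57/649)
j=6 picked index 7: u0 ∈ [9/649, 53/649)
j=7 picked index 8: u0 ∈ [-6/649, 60/649)
j=8 picked index 9: u0 ∈ [1/649, 78/649)
j=9 picked index 10: u0 ∈ [19/649, 2/11)
j=10 picked index 10: u0 ∈ [-40/649, 1/11)
intersection: [2/59, 51/649)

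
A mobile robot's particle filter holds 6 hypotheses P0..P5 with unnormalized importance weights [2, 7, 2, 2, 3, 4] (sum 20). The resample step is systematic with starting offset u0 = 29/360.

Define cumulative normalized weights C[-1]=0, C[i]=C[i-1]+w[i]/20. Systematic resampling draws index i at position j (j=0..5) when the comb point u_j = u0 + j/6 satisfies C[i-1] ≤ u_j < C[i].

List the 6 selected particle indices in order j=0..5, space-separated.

C = [1/10, 9/20, 11/20, 13/20, 4/5, 1]
j=0: u_0=29/360 ∈ [0, 1/10) → index 0
j=1: u_1=89/360 ∈ [1/10, 9/20) → index 1
j=2: u_2=149/360 ∈ [1/10, 9/20) → index 1
j=3: u_3=209/360 ∈ [11/20, 13/20) → index 3
j=4: u_4=269/360 ∈ [13/20, 4/5) → index 4
j=5: u_5=329/360 ∈ [4/5, 1) → index 5

0 1 1 3 4 5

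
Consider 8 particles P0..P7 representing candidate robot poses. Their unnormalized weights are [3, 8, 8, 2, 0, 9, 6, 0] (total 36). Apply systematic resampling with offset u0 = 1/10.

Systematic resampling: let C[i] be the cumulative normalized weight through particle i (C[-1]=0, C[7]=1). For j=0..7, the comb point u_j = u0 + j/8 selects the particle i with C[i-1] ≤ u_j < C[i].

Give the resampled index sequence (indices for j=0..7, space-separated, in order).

1 1 2 2 5 5 6 6

C = [1/12, 11/36, 19/36, 7/12, 7/12, 5/6, 1, 1]
j=0: u_0=1/10 ∈ [1/12, 11/36) → index 1
j=1: u_1=9/40 ∈ [1/12, 11/36) → index 1
j=2: u_2=7/20 ∈ [11/36, 19/36) → index 2
j=3: u_3=19/40 ∈ [11/36, 19/36) → index 2
j=4: u_4=3/5 ∈ [7/12, 5/6) → index 5
j=5: u_5=29/40 ∈ [7/12, 5/6) → index 5
j=6: u_6=17/20 ∈ [5/6, 1) → index 6
j=7: u_7=39/40 ∈ [5/6, 1) → index 6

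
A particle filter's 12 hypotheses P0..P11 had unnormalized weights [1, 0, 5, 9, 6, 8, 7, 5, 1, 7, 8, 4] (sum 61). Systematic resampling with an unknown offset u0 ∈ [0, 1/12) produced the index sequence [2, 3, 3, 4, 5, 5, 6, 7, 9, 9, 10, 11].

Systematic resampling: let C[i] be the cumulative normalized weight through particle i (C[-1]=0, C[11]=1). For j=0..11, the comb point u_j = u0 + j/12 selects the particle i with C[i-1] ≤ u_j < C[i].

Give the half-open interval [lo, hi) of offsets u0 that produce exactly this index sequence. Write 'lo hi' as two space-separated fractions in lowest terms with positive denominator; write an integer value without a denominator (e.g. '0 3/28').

C = [1/61, 1/61, 6/61, 15/61, 21/61, 29/61, 36/61, 41/61, 42/61, 49/61, 57/61, 1]
j=0 picked index 2: u0 ∈ [1/61, 6/61)
j=1 picked index 3: u0 ∈ [11/732, 119/732)
j=2 picked index 3: u0 ∈ [-25/366, 29/366)
j=3 picked index 4: u0 ∈ [-1/244, 23/244)
j=4 picked index 5: u0 ∈ [2/183, 26/183)
j=5 picked index 5: u0 ∈ [-53/732, 43/732)
j=6 picked index 6: u0 ∈ [-3/122, 11/122)
j=7 picked index 7: u0 ∈ [5/732, 65/732)
j=8 picked index 9: u0 ∈ [4/183, 25/183)
j=9 picked index 9: u0 ∈ [-15/244, 13/244)
j=10 picked index 10: u0 ∈ [-11/366, 37/366)
j=11 picked index 11: u0 ∈ [13/732, 1/12)
intersection: [4/183, 13/244)

4/183 13/244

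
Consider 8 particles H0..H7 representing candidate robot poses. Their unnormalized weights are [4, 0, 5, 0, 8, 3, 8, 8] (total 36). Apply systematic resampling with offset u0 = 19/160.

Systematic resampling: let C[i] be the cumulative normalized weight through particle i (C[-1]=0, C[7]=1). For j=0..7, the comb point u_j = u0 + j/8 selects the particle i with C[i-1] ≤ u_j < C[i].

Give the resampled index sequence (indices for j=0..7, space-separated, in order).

2 2 4 5 6 6 7 7

C = [1/9, 1/9, 1/4, 1/4, 17/36, 5/9, 7/9, 1]
j=0: u_0=19/160 ∈ [1/9, 1/4) → index 2
j=1: u_1=39/160 ∈ [1/9, 1/4) → index 2
j=2: u_2=59/160 ∈ [1/4, 17/36) → index 4
j=3: u_3=79/160 ∈ [17/36, 5/9) → index 5
j=4: u_4=99/160 ∈ [5/9, 7/9) → index 6
j=5: u_5=119/160 ∈ [5/9, 7/9) → index 6
j=6: u_6=139/160 ∈ [7/9, 1) → index 7
j=7: u_7=159/160 ∈ [7/9, 1) → index 7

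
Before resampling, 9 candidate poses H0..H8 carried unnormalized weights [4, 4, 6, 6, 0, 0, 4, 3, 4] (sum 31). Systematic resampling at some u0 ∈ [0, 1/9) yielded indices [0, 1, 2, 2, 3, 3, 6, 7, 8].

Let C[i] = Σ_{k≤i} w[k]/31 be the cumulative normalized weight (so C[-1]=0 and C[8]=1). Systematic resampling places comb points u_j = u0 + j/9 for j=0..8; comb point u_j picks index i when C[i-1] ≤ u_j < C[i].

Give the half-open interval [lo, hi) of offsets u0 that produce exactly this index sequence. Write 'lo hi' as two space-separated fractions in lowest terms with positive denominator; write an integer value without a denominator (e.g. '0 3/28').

10/279 25/279

C = [4/31, 8/31, 14/31, 20/31, 20/31, 20/31, 24/31, 27/31, 1]
j=0 picked index 0: u0 ∈ [0, 4/31)
j=1 picked index 1: u0 ∈ [5/279, 41/279)
j=2 picked index 2: u0 ∈ [10/279, 64/279)
j=3 picked index 2: u0 ∈ [-7/93, 11/93)
j=4 picked index 3: u0 ∈ [2/279, 56/279)
j=5 picked index 3: u0 ∈ [-29/279, 25/279)
j=6 picked index 6: u0 ∈ [-2/93, 10/93)
j=7 picked index 7: u0 ∈ [-1/279, 26/279)
j=8 picked index 8: u0 ∈ [-5/279, 1/9)
intersection: [10/279, 25/279)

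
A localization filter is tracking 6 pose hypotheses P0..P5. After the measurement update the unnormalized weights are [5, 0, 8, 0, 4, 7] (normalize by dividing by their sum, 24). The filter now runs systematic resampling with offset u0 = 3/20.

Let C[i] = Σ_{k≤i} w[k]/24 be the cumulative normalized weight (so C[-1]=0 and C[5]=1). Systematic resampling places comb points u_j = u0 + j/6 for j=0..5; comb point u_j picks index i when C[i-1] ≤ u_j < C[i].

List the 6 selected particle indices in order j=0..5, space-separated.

C = [5/24, 5/24, 13/24, 13/24, 17/24, 1]
j=0: u_0=3/20 ∈ [0, 5/24) → index 0
j=1: u_1=19/60 ∈ [5/24, 13/24) → index 2
j=2: u_2=29/60 ∈ [5/24, 13/24) → index 2
j=3: u_3=13/20 ∈ [13/24, 17/24) → index 4
j=4: u_4=49/60 ∈ [17/24, 1) → index 5
j=5: u_5=59/60 ∈ [17/24, 1) → index 5

0 2 2 4 5 5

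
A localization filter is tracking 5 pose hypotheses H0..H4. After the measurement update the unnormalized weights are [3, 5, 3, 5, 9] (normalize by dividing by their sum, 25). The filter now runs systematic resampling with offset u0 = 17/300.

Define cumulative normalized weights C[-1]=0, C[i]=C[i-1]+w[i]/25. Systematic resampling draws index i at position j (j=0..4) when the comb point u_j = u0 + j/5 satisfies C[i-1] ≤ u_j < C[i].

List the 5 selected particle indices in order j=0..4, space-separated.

C = [3/25, 8/25, 11/25, 16/25, 1]
j=0: u_0=17/300 ∈ [0, 3/25) → index 0
j=1: u_1=77/300 ∈ [3/25, 8/25) → index 1
j=2: u_2=137/300 ∈ [11/25, 16/25) → index 3
j=3: u_3=197/300 ∈ [16/25, 1) → index 4
j=4: u_4=257/300 ∈ [16/25, 1) → index 4

0 1 3 4 4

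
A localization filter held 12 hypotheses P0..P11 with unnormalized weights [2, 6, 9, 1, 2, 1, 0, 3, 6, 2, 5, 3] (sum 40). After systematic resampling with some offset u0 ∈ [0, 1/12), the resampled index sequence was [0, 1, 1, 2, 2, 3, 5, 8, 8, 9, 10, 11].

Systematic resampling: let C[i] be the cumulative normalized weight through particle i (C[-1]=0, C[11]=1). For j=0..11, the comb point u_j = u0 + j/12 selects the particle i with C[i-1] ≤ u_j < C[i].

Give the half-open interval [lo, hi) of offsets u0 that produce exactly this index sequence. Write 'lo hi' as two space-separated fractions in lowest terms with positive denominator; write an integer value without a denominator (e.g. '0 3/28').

C = [1/20, 1/5, 17/40, 9/20, 1/2, 21/40, 21/40, 3/5, 3/4, 4/5, 37/40, 1]
j=0 picked index 0: u0 ∈ [0, 1/20)
j=1 picked index 1: u0 ∈ [-1/30, 7/60)
j=2 picked index 1: u0 ∈ [-7/60, 1/30)
j=3 picked index 2: u0 ∈ [-1/20, 7/40)
j=4 picked index 2: u0 ∈ [-2/15, 11/120)
j=5 picked index 3: u0 ∈ [1/120, 1/30)
j=6 picked index 5: u0 ∈ [0, 1/40)
j=7 picked index 8: u0 ∈ [1/60, 1/6)
j=8 picked index 8: u0 ∈ [-1/15, 1/12)
j=9 picked index 9: u0 ∈ [0, 1/20)
j=10 picked index 10: u0 ∈ [-1/30, 11/120)
j=11 picked index 11: u0 ∈ [1/120, 1/12)
intersection: [1/60, 1/40)

1/60 1/40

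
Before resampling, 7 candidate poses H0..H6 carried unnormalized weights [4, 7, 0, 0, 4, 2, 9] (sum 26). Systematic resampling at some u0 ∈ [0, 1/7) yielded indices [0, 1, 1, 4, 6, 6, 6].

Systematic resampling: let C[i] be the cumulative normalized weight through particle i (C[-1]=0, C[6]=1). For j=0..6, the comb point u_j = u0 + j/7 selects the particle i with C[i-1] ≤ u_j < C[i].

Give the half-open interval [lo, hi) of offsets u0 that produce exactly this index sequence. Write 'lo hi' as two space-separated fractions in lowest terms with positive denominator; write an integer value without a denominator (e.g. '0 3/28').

15/182 25/182

C = [2/13, 11/26, 11/26, 11/26, 15/26, 17/26, 1]
j=0 picked index 0: u0 ∈ [0, 2/13)
j=1 picked index 1: u0 ∈ [1/91, 51/182)
j=2 picked index 1: u0 ∈ [-12/91, 25/182)
j=3 picked index 4: u0 ∈ [-1/182, 27/182)
j=4 picked index 6: u0 ∈ [15/182, 3/7)
j=5 picked index 6: u0 ∈ [-11/182, 2/7)
j=6 picked index 6: u0 ∈ [-37/182, 1/7)
intersection: [15/182, 25/182)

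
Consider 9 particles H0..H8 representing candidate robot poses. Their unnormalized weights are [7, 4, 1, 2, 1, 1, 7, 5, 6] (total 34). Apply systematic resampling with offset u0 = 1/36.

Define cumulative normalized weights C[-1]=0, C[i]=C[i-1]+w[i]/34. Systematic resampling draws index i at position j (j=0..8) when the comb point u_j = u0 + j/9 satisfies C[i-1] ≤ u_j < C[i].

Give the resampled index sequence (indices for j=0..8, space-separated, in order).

0 0 1 3 6 6 7 7 8

C = [7/34, 11/34, 6/17, 7/17, 15/34, 8/17, 23/34, 14/17, 1]
j=0: u_0=1/36 ∈ [0, 7/34) → index 0
j=1: u_1=5/36 ∈ [0, 7/34) → index 0
j=2: u_2=1/4 ∈ [7/34, 11/34) → index 1
j=3: u_3=13/36 ∈ [6/17, 7/17) → index 3
j=4: u_4=17/36 ∈ [8/17, 23/34) → index 6
j=5: u_5=7/12 ∈ [8/17, 23/34) → index 6
j=6: u_6=25/36 ∈ [23/34, 14/17) → index 7
j=7: u_7=29/36 ∈ [23/34, 14/17) → index 7
j=8: u_8=11/12 ∈ [14/17, 1) → index 8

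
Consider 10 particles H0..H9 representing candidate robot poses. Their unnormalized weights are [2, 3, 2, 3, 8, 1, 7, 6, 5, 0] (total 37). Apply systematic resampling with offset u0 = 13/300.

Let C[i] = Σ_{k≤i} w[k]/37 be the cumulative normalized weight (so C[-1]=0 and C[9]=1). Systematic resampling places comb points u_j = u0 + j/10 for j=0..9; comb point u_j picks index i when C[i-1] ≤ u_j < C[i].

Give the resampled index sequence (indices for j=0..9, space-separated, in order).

0 2 3 4 4 6 6 7 7 8

C = [2/37, 5/37, 7/37, 10/37, 18/37, 19/37, 26/37, 32/37, 1, 1]
j=0: u_0=13/300 ∈ [0, 2/37) → index 0
j=1: u_1=43/300 ∈ [5/37, 7/37) → index 2
j=2: u_2=73/300 ∈ [7/37, 10/37) → index 3
j=3: u_3=103/300 ∈ [10/37, 18/37) → index 4
j=4: u_4=133/300 ∈ [10/37, 18/37) → index 4
j=5: u_5=163/300 ∈ [19/37, 26/37) → index 6
j=6: u_6=193/300 ∈ [19/37, 26/37) → index 6
j=7: u_7=223/300 ∈ [26/37, 32/37) → index 7
j=8: u_8=253/300 ∈ [26/37, 32/37) → index 7
j=9: u_9=283/300 ∈ [32/37, 1) → index 8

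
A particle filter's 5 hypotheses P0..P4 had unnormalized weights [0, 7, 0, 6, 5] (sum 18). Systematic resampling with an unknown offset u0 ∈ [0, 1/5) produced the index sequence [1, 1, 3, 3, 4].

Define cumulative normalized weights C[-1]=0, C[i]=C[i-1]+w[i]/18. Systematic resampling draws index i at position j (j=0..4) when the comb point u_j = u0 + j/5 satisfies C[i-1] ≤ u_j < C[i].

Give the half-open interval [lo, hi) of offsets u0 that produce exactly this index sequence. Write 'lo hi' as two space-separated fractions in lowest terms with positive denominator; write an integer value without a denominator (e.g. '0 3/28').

C = [0, 7/18, 7/18, 13/18, 1]
j=0 picked index 1: u0 ∈ [0, 7/18)
j=1 picked index 1: u0 ∈ [-1/5, 17/90)
j=2 picked index 3: u0 ∈ [-1/90, 29/90)
j=3 picked index 3: u0 ∈ [-19/90, 11/90)
j=4 picked index 4: u0 ∈ [-7/90, 1/5)
intersection: [0, 11/90)

0 11/90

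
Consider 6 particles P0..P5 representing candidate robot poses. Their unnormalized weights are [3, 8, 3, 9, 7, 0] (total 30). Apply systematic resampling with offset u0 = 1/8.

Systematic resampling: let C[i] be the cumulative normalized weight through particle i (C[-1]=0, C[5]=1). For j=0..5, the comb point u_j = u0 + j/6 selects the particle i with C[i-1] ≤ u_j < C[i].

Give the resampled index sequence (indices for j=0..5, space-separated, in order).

C = [1/10, 11/30, 7/15, 23/30, 1, 1]
j=0: u_0=1/8 ∈ [1/10, 11/30) → index 1
j=1: u_1=7/24 ∈ [1/10, 11/30) → index 1
j=2: u_2=11/24 ∈ [11/30, 7/15) → index 2
j=3: u_3=5/8 ∈ [7/15, 23/30) → index 3
j=4: u_4=19/24 ∈ [23/30, 1) → index 4
j=5: u_5=23/24 ∈ [23/30, 1) → index 4

1 1 2 3 4 4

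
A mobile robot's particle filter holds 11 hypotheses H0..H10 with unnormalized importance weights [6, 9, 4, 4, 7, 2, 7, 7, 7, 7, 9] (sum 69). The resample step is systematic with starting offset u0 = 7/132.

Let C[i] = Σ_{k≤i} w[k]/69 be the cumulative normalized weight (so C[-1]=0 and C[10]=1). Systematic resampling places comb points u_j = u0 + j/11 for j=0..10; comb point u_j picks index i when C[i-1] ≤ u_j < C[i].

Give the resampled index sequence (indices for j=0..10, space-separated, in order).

C = [2/23, 5/23, 19/69, 1/3, 10/23, 32/69, 13/23, 2/3, 53/69, 20/23, 1]
j=0: u_0=7/132 ∈ [0, 2/23) → index 0
j=1: u_1=19/132 ∈ [2/23, 5/23) → index 1
j=2: u_2=31/132 ∈ [5/23, 19/69) → index 2
j=3: u_3=43/132 ∈ [19/69, 1/3) → index 3
j=4: u_4=5/12 ∈ [1/3, 10/23) → index 4
j=5: u_5=67/132 ∈ [32/69, 13/23) → index 6
j=6: u_6=79/132 ∈ [13/23, 2/3) → index 7
j=7: u_7=91/132 ∈ [2/3, 53/69) → index 8
j=8: u_8=103/132 ∈ [53/69, 20/23) → index 9
j=9: u_9=115/132 ∈ [20/23, 1) → index 10
j=10: u_10=127/132 ∈ [20/23, 1) → index 10

0 1 2 3 4 6 7 8 9 10 10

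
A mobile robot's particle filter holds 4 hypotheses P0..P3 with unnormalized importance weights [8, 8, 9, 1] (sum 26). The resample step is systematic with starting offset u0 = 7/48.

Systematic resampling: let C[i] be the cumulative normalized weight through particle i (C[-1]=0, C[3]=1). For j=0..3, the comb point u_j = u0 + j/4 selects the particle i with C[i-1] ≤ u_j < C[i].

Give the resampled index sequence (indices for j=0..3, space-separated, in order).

0 1 2 2

C = [4/13, 8/13, 25/26, 1]
j=0: u_0=7/48 ∈ [0, 4/13) → index 0
j=1: u_1=19/48 ∈ [4/13, 8/13) → index 1
j=2: u_2=31/48 ∈ [8/13, 25/26) → index 2
j=3: u_3=43/48 ∈ [8/13, 25/26) → index 2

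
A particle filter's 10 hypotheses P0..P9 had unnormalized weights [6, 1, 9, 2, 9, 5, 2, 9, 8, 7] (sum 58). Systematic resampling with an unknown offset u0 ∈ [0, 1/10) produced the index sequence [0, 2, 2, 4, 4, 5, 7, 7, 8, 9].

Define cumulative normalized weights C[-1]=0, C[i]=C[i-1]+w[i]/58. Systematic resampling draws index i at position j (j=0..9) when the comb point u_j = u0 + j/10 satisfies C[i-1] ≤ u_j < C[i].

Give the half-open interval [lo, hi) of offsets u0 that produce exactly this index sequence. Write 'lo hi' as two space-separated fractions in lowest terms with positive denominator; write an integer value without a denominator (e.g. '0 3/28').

3/145 6/145

C = [3/29, 7/58, 8/29, 9/29, 27/58, 16/29, 17/29, 43/58, 51/58, 1]
j=0 picked index 0: u0 ∈ [0, 3/29)
j=1 picked index 2: u0 ∈ [3/145, 51/290)
j=2 picked index 2: u0 ∈ [-23/290, 11/145)
j=3 picked index 4: u0 ∈ [3/290, 24/145)
j=4 picked index 4: u0 ∈ [-13/145, 19/290)
j=5 picked index 5: u0 ∈ [-1/29, 3/58)
j=6 picked index 7: u0 ∈ [-2/145, 41/290)
j=7 picked index 7: u0 ∈ [-33/290, 6/145)
j=8 picked index 8: u0 ∈ [-17/290, 23/290)
j=9 picked index 9: u0 ∈ [-3/145, 1/10)
intersection: [3/145, 6/145)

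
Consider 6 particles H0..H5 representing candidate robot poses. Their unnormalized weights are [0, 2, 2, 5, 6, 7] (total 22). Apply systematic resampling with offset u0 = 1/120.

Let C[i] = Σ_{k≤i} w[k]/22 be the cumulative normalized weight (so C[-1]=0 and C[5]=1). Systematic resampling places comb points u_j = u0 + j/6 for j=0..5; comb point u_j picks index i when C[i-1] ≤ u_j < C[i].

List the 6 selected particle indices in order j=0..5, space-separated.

C = [0, 1/11, 2/11, 9/22, 15/22, 1]
j=0: u_0=1/120 ∈ [0, 1/11) → index 1
j=1: u_1=7/40 ∈ [1/11, 2/11) → index 2
j=2: u_2=41/120 ∈ [2/11, 9/22) → index 3
j=3: u_3=61/120 ∈ [9/22, 15/22) → index 4
j=4: u_4=27/40 ∈ [9/22, 15/22) → index 4
j=5: u_5=101/120 ∈ [15/22, 1) → index 5

1 2 3 4 4 5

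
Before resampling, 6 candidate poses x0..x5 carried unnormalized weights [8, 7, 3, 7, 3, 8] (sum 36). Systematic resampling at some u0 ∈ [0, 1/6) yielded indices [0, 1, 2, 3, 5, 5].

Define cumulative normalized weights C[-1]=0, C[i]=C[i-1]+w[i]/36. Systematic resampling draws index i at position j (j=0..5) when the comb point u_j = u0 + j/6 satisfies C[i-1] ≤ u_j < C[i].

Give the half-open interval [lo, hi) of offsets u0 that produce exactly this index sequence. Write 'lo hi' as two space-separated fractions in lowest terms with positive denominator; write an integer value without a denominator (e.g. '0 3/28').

C = [2/9, 5/12, 1/2, 25/36, 7/9, 1]
j=0 picked index 0: u0 ∈ [0, 2/9)
j=1 picked index 1: u0 ∈ [1/18, 1/4)
j=2 picked index 2: u0 ∈ [1/12, 1/6)
j=3 picked index 3: u0 ∈ [0, 7/36)
j=4 picked index 5: u0 ∈ [1/9, 1/3)
j=5 picked index 5: u0 ∈ [-1/18, 1/6)
intersection: [1/9, 1/6)

1/9 1/6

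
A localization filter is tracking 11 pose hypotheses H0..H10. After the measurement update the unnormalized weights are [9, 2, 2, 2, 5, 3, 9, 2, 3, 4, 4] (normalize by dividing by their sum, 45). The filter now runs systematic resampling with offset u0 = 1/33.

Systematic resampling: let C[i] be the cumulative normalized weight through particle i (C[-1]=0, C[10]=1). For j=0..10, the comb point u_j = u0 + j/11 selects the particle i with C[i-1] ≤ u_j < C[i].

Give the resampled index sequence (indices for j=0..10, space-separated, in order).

0 0 1 3 4 5 6 6 8 9 10

C = [1/5, 11/45, 13/45, 1/3, 4/9, 23/45, 32/45, 34/45, 37/45, 41/45, 1]
j=0: u_0=1/33 ∈ [0, 1/5) → index 0
j=1: u_1=4/33 ∈ [0, 1/5) → index 0
j=2: u_2=7/33 ∈ [1/5, 11/45) → index 1
j=3: u_3=10/33 ∈ [13/45, 1/3) → index 3
j=4: u_4=13/33 ∈ [1/3, 4/9) → index 4
j=5: u_5=16/33 ∈ [4/9, 23/45) → index 5
j=6: u_6=19/33 ∈ [23/45, 32/45) → index 6
j=7: u_7=2/3 ∈ [23/45, 32/45) → index 6
j=8: u_8=25/33 ∈ [34/45, 37/45) → index 8
j=9: u_9=28/33 ∈ [37/45, 41/45) → index 9
j=10: u_10=31/33 ∈ [41/45, 1) → index 10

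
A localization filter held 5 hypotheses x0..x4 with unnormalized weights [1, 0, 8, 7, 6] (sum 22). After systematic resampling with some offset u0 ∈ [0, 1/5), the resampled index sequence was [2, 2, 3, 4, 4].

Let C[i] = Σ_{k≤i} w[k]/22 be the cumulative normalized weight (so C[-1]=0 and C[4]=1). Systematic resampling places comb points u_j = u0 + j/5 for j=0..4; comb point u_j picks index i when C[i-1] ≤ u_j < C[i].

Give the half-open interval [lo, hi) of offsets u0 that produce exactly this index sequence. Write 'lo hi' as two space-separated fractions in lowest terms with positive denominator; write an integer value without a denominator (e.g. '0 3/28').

C = [1/22, 1/22, 9/22, 8/11, 1]
j=0 picked index 2: u0 ∈ [1/22, 9/22)
j=1 picked index 2: u0 ∈ [-17/110, 23/110)
j=2 picked index 3: u0 ∈ [1/110, 18/55)
j=3 picked index 4: u0 ∈ [7/55, 2/5)
j=4 picked index 4: u0 ∈ [-4/55, 1/5)
intersection: [7/55, 1/5)

7/55 1/5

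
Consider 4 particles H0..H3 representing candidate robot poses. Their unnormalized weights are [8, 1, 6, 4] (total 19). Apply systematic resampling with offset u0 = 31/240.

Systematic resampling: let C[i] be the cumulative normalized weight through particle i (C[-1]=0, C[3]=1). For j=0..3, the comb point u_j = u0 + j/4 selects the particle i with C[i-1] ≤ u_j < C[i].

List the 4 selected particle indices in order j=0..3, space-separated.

C = [8/19, 9/19, 15/19, 1]
j=0: u_0=31/240 ∈ [0, 8/19) → index 0
j=1: u_1=91/240 ∈ [0, 8/19) → index 0
j=2: u_2=151/240 ∈ [9/19, 15/19) → index 2
j=3: u_3=211/240 ∈ [15/19, 1) → index 3

0 0 2 3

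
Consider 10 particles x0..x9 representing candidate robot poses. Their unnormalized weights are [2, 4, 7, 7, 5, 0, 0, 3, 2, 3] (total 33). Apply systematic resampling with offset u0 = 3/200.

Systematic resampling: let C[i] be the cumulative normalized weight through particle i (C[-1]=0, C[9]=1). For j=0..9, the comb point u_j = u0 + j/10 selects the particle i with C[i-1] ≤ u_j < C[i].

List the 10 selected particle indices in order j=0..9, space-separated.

C = [2/33, 2/11, 13/33, 20/33, 25/33, 25/33, 25/33, 28/33, 10/11, 1]
j=0: u_0=3/200 ∈ [0, 2/33) → index 0
j=1: u_1=23/200 ∈ [2/33, 2/11) → index 1
j=2: u_2=43/200 ∈ [2/11, 13/33) → index 2
j=3: u_3=63/200 ∈ [2/11, 13/33) → index 2
j=4: u_4=83/200 ∈ [13/33, 20/33) → index 3
j=5: u_5=103/200 ∈ [13/33, 20/33) → index 3
j=6: u_6=123/200 ∈ [20/33, 25/33) → index 4
j=7: u_7=143/200 ∈ [20/33, 25/33) → index 4
j=8: u_8=163/200 ∈ [25/33, 28/33) → index 7
j=9: u_9=183/200 ∈ [10/11, 1) → index 9

0 1 2 2 3 3 4 4 7 9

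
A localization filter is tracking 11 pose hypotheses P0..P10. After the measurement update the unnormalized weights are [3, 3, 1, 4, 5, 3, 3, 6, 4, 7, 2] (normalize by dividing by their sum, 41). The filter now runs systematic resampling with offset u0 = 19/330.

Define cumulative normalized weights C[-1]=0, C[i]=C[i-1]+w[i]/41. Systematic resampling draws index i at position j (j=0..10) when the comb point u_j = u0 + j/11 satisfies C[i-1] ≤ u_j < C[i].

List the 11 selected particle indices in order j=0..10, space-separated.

0 2 3 4 5 6 7 8 9 9 10

C = [3/41, 6/41, 7/41, 11/41, 16/41, 19/41, 22/41, 28/41, 32/41, 39/41, 1]
j=0: u_0=19/330 ∈ [0, 3/41) → index 0
j=1: u_1=49/330 ∈ [6/41, 7/41) → index 2
j=2: u_2=79/330 ∈ [7/41, 11/41) → index 3
j=3: u_3=109/330 ∈ [11/41, 16/41) → index 4
j=4: u_4=139/330 ∈ [16/41, 19/41) → index 5
j=5: u_5=169/330 ∈ [19/41, 22/41) → index 6
j=6: u_6=199/330 ∈ [22/41, 28/41) → index 7
j=7: u_7=229/330 ∈ [28/41, 32/41) → index 8
j=8: u_8=259/330 ∈ [32/41, 39/41) → index 9
j=9: u_9=289/330 ∈ [32/41, 39/41) → index 9
j=10: u_10=29/30 ∈ [39/41, 1) → index 10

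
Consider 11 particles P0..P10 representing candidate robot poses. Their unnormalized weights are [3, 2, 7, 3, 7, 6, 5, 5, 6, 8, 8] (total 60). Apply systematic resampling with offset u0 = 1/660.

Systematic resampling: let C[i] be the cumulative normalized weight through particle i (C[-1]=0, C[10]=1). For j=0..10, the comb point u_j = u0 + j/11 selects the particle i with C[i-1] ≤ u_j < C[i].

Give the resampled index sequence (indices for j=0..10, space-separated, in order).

C = [1/20, 1/12, 1/5, 1/4, 11/30, 7/15, 11/20, 19/30, 11/15, 13/15, 1]
j=0: u_0=1/660 ∈ [0, 1/20) → index 0
j=1: u_1=61/660 ∈ [1/12, 1/5) → index 2
j=2: u_2=11/60 ∈ [1/12, 1/5) → index 2
j=3: u_3=181/660 ∈ [1/4, 11/30) → index 4
j=4: u_4=241/660 ∈ [1/4, 11/30) → index 4
j=5: u_5=301/660 ∈ [11/30, 7/15) → index 5
j=6: u_6=361/660 ∈ [7/15, 11/20) → index 6
j=7: u_7=421/660 ∈ [19/30, 11/15) → index 8
j=8: u_8=481/660 ∈ [19/30, 11/15) → index 8
j=9: u_9=541/660 ∈ [11/15, 13/15) → index 9
j=10: u_10=601/660 ∈ [13/15, 1) → index 10

0 2 2 4 4 5 6 8 8 9 10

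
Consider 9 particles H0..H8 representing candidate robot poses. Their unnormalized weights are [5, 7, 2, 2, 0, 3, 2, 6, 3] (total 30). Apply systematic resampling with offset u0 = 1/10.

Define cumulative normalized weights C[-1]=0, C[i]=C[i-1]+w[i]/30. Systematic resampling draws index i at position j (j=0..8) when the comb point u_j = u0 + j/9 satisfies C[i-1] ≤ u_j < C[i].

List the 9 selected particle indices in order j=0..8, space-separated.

C = [1/6, 2/5, 7/15, 8/15, 8/15, 19/30, 7/10, 9/10, 1]
j=0: u_0=1/10 ∈ [0, 1/6) → index 0
j=1: u_1=19/90 ∈ [1/6, 2/5) → index 1
j=2: u_2=29/90 ∈ [1/6, 2/5) → index 1
j=3: u_3=13/30 ∈ [2/5, 7/15) → index 2
j=4: u_4=49/90 ∈ [8/15, 19/30) → index 5
j=5: u_5=59/90 ∈ [19/30, 7/10) → index 6
j=6: u_6=23/30 ∈ [7/10, 9/10) → index 7
j=7: u_7=79/90 ∈ [7/10, 9/10) → index 7
j=8: u_8=89/90 ∈ [9/10, 1) → index 8

0 1 1 2 5 6 7 7 8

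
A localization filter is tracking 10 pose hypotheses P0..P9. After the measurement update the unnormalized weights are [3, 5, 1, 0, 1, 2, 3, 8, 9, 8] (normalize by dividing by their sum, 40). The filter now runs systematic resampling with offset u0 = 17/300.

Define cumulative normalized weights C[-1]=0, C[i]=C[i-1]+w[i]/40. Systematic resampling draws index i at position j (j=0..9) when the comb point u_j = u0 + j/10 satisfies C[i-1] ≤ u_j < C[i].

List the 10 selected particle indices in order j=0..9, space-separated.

0 1 5 6 7 7 8 8 9 9

C = [3/40, 1/5, 9/40, 9/40, 1/4, 3/10, 3/8, 23/40, 4/5, 1]
j=0: u_0=17/300 ∈ [0, 3/40) → index 0
j=1: u_1=47/300 ∈ [3/40, 1/5) → index 1
j=2: u_2=77/300 ∈ [1/4, 3/10) → index 5
j=3: u_3=107/300 ∈ [3/10, 3/8) → index 6
j=4: u_4=137/300 ∈ [3/8, 23/40) → index 7
j=5: u_5=167/300 ∈ [3/8, 23/40) → index 7
j=6: u_6=197/300 ∈ [23/40, 4/5) → index 8
j=7: u_7=227/300 ∈ [23/40, 4/5) → index 8
j=8: u_8=257/300 ∈ [4/5, 1) → index 9
j=9: u_9=287/300 ∈ [4/5, 1) → index 9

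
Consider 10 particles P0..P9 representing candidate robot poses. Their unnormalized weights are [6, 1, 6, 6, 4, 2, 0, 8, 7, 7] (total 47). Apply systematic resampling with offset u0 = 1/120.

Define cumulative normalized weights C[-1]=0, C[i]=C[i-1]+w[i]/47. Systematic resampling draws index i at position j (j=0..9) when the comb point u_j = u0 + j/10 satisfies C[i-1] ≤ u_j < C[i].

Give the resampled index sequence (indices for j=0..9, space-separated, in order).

C = [6/47, 7/47, 13/47, 19/47, 23/47, 25/47, 25/47, 33/47, 40/47, 1]
j=0: u_0=1/120 ∈ [0, 6/47) → index 0
j=1: u_1=13/120 ∈ [0, 6/47) → index 0
j=2: u_2=5/24 ∈ [7/47, 13/47) → index 2
j=3: u_3=37/120 ∈ [13/47, 19/47) → index 3
j=4: u_4=49/120 ∈ [19/47, 23/47) → index 4
j=5: u_5=61/120 ∈ [23/47, 25/47) → index 5
j=6: u_6=73/120 ∈ [25/47, 33/47) → index 7
j=7: u_7=17/24 ∈ [33/47, 40/47) → index 8
j=8: u_8=97/120 ∈ [33/47, 40/47) → index 8
j=9: u_9=109/120 ∈ [40/47, 1) → index 9

0 0 2 3 4 5 7 8 8 9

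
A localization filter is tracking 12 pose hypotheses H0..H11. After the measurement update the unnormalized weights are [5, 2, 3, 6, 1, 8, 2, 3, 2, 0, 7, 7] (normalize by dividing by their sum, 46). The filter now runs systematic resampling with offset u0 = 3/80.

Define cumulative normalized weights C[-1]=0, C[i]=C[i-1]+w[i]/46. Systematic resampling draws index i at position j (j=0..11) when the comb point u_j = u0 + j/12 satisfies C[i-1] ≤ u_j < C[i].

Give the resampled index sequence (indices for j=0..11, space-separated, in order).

C = [5/46, 7/46, 5/23, 8/23, 17/46, 25/46, 27/46, 15/23, 16/23, 16/23, 39/46, 1]
j=0: u_0=3/80 ∈ [0, 5/46) → index 0
j=1: u_1=29/240 ∈ [5/46, 7/46) → index 1
j=2: u_2=49/240 ∈ [7/46, 5/23) → index 2
j=3: u_3=23/80 ∈ [5/23, 8/23) → index 3
j=4: u_4=89/240 ∈ [17/46, 25/46) → index 5
j=5: u_5=109/240 ∈ [17/46, 25/46) → index 5
j=6: u_6=43/80 ∈ [17/46, 25/46) → index 5
j=7: u_7=149/240 ∈ [27/46, 15/23) → index 7
j=8: u_8=169/240 ∈ [16/23, 39/46) → index 10
j=9: u_9=63/80 ∈ [16/23, 39/46) → index 10
j=10: u_10=209/240 ∈ [39/46, 1) → index 11
j=11: u_11=229/240 ∈ [39/46, 1) → index 11

0 1 2 3 5 5 5 7 10 10 11 11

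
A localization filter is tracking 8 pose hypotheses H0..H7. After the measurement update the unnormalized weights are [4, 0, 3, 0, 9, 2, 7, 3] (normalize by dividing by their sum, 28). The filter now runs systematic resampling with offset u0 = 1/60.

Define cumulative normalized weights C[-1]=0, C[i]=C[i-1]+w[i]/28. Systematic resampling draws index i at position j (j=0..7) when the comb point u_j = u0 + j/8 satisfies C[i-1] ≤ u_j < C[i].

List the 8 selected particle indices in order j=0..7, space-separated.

0 0 4 4 4 5 6 6

C = [1/7, 1/7, 1/4, 1/4, 4/7, 9/14, 25/28, 1]
j=0: u_0=1/60 ∈ [0, 1/7) → index 0
j=1: u_1=17/120 ∈ [0, 1/7) → index 0
j=2: u_2=4/15 ∈ [1/4, 4/7) → index 4
j=3: u_3=47/120 ∈ [1/4, 4/7) → index 4
j=4: u_4=31/60 ∈ [1/4, 4/7) → index 4
j=5: u_5=77/120 ∈ [4/7, 9/14) → index 5
j=6: u_6=23/30 ∈ [9/14, 25/28) → index 6
j=7: u_7=107/120 ∈ [9/14, 25/28) → index 6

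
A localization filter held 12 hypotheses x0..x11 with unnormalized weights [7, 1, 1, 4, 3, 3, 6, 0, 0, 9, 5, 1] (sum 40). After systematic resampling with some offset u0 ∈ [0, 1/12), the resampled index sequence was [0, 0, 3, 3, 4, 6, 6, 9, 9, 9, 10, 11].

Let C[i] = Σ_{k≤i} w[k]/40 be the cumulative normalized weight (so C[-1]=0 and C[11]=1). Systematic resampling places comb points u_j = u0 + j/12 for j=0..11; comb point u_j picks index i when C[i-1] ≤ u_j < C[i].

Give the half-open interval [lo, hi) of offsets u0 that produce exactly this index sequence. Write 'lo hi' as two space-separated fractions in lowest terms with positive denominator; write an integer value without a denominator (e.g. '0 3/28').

7/120 1/15

C = [7/40, 1/5, 9/40, 13/40, 2/5, 19/40, 5/8, 5/8, 5/8, 17/20, 39/40, 1]
j=0 picked index 0: u0 ∈ [0, 7/40)
j=1 picked index 0: u0 ∈ [-1/12, 11/120)
j=2 picked index 3: u0 ∈ [7/120, 19/120)
j=3 picked index 3: u0 ∈ [-1/40, 3/40)
j=4 picked index 4: u0 ∈ [-1/120, 1/15)
j=5 picked index 6: u0 ∈ [7/120, 5/24)
j=6 picked index 6: u0 ∈ [-1/40, 1/8)
j=7 picked index 9: u0 ∈ [1/24, 4/15)
j=8 picked index 9: u0 ∈ [-1/24, 11/60)
j=9 picked index 9: u0 ∈ [-1/8, 1/10)
j=10 picked index 10: u0 ∈ [1/60, 17/120)
j=11 picked index 11: u0 ∈ [7/120, 1/12)
intersection: [7/120, 1/15)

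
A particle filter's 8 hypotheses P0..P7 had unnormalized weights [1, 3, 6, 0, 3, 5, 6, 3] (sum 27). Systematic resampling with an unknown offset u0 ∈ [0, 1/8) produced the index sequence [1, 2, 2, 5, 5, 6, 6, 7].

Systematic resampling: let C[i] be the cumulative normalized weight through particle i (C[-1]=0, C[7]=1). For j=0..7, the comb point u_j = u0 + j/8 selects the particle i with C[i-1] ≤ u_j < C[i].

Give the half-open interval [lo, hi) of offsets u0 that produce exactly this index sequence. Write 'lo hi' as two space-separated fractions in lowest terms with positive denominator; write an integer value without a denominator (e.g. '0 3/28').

23/216 13/108

C = [1/27, 4/27, 10/27, 10/27, 13/27, 2/3, 8/9, 1]
j=0 picked index 1: u0 ∈ [1/27, 4/27)
j=1 picked index 2: u0 ∈ [5/216, 53/216)
j=2 picked index 2: u0 ∈ [-11/108, 13/108)
j=3 picked index 5: u0 ∈ [23/216, 7/24)
j=4 picked index 5: u0 ∈ [-1/54, 1/6)
j=5 picked index 6: u0 ∈ [1/24, 19/72)
j=6 picked index 6: u0 ∈ [-1/12, 5/36)
j=7 picked index 7: u0 ∈ [1/72, 1/8)
intersection: [23/216, 13/108)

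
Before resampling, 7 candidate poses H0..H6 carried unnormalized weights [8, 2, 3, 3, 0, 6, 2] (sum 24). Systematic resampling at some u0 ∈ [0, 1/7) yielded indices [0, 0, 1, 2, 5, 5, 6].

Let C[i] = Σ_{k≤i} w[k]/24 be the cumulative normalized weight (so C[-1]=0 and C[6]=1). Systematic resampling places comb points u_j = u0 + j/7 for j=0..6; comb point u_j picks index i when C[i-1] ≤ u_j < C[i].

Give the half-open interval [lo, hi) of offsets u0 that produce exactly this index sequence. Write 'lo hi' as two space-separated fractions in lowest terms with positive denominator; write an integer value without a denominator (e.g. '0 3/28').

2/21 19/168

C = [1/3, 5/12, 13/24, 2/3, 2/3, 11/12, 1]
j=0 picked index 0: u0 ∈ [0, 1/3)
j=1 picked index 0: u0 ∈ [-1/7, 4/21)
j=2 picked index 1: u0 ∈ [1/21, 11/84)
j=3 picked index 2: u0 ∈ [-1/84, 19/168)
j=4 picked index 5: u0 ∈ [2/21, 29/84)
j=5 picked index 5: u0 ∈ [-1/21, 17/84)
j=6 picked index 6: u0 ∈ [5/84, 1/7)
intersection: [2/21, 19/168)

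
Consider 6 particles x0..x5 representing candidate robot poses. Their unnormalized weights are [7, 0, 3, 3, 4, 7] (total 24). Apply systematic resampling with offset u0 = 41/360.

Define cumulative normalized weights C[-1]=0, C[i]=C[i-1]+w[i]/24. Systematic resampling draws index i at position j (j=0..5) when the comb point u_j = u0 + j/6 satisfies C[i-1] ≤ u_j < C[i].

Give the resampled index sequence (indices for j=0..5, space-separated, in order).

0 0 3 4 5 5

C = [7/24, 7/24, 5/12, 13/24, 17/24, 1]
j=0: u_0=41/360 ∈ [0, 7/24) → index 0
j=1: u_1=101/360 ∈ [0, 7/24) → index 0
j=2: u_2=161/360 ∈ [5/12, 13/24) → index 3
j=3: u_3=221/360 ∈ [13/24, 17/24) → index 4
j=4: u_4=281/360 ∈ [17/24, 1) → index 5
j=5: u_5=341/360 ∈ [17/24, 1) → index 5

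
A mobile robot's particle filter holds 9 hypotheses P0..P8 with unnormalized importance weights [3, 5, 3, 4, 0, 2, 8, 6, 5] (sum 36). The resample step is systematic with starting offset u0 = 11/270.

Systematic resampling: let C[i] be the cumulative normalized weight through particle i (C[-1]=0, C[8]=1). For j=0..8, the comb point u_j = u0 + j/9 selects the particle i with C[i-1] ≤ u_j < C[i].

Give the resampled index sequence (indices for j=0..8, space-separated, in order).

C = [1/12, 2/9, 11/36, 5/12, 5/12, 17/36, 25/36, 31/36, 1]
j=0: u_0=11/270 ∈ [0, 1/12) → index 0
j=1: u_1=41/270 ∈ [1/12, 2/9) → index 1
j=2: u_2=71/270 ∈ [2/9, 11/36) → index 2
j=3: u_3=101/270 ∈ [11/36, 5/12) → index 3
j=4: u_4=131/270 ∈ [17/36, 25/36) → index 6
j=5: u_5=161/270 ∈ [17/36, 25/36) → index 6
j=6: u_6=191/270 ∈ [25/36, 31/36) → index 7
j=7: u_7=221/270 ∈ [25/36, 31/36) → index 7
j=8: u_8=251/270 ∈ [31/36, 1) → index 8

0 1 2 3 6 6 7 7 8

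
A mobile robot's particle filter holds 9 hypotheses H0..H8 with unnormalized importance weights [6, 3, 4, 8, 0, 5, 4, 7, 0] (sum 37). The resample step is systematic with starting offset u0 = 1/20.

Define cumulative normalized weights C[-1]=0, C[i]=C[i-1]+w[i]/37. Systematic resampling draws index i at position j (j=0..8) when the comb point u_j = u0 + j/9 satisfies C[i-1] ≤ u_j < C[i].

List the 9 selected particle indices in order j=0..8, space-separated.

C = [6/37, 9/37, 13/37, 21/37, 21/37, 26/37, 30/37, 1, 1]
j=0: u_0=1/20 ∈ [0, 6/37) → index 0
j=1: u_1=29/180 ∈ [0, 6/37) → index 0
j=2: u_2=49/180 ∈ [9/37, 13/37) → index 2
j=3: u_3=23/60 ∈ [13/37, 21/37) → index 3
j=4: u_4=89/180 ∈ [13/37, 21/37) → index 3
j=5: u_5=109/180 ∈ [21/37, 26/37) → index 5
j=6: u_6=43/60 ∈ [26/37, 30/37) → index 6
j=7: u_7=149/180 ∈ [30/37, 1) → index 7
j=8: u_8=169/180 ∈ [30/37, 1) → index 7

0 0 2 3 3 5 6 7 7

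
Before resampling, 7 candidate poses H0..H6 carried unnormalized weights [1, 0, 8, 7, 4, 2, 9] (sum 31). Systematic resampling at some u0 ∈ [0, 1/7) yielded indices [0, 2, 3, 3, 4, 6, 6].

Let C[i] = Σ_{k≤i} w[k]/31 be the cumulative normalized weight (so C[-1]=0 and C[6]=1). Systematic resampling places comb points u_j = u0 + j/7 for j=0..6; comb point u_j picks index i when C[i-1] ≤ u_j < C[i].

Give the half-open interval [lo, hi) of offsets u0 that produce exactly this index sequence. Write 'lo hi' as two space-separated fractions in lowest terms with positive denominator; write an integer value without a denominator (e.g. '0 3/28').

1/217 1/31

C = [1/31, 1/31, 9/31, 16/31, 20/31, 22/31, 1]
j=0 picked index 0: u0 ∈ [0, 1/31)
j=1 picked index 2: u0 ∈ [-24/217, 32/217)
j=2 picked index 3: u0 ∈ [1/217, 50/217)
j=3 picked index 3: u0 ∈ [-30/217, 19/217)
j=4 picked index 4: u0 ∈ [-12/217, 16/217)
j=5 picked index 6: u0 ∈ [-1/217, 2/7)
j=6 picked index 6: u0 ∈ [-32/217, 1/7)
intersection: [1/217, 1/31)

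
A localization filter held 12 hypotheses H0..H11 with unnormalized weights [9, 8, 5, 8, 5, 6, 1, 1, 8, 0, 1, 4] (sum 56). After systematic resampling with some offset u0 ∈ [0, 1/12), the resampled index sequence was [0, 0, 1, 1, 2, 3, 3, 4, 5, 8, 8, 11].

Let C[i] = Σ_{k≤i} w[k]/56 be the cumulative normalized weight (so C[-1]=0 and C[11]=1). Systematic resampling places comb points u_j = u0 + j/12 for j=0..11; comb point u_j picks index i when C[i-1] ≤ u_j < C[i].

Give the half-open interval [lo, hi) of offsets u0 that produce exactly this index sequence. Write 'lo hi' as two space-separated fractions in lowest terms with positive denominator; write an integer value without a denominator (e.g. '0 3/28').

C = [9/56, 17/56, 11/28, 15/28, 5/8, 41/56, 3/4, 43/56, 51/56, 51/56, 13/14, 1]
j=0 picked index 0: u0 ∈ [0, 9/56)
j=1 picked index 0: u0 ∈ [-1/12, 13/168)
j=2 picked index 1: u0 ∈ [-1/168, 23/168)
j=3 picked index 1: u0 ∈ [-5/56, 3/56)
j=4 picked index 2: u0 ∈ [-5/168, 5/84)
j=5 picked index 3: u0 ∈ [-1/42, 5/42)
j=6 picked index 3: u0 ∈ [-3/28, 1/28)
j=7 picked index 4: u0 ∈ [-1/21, 1/24)
j=8 picked index 5: u0 ∈ [-1/24, 11/168)
j=9 picked index 8: u0 ∈ [1/56, 9/56)
j=10 picked index 8: u0 ∈ [-11/168, 13/168)
j=11 picked index 11: u0 ∈ [1/84, 1/12)
intersection: [1/56, 1/28)

1/56 1/28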